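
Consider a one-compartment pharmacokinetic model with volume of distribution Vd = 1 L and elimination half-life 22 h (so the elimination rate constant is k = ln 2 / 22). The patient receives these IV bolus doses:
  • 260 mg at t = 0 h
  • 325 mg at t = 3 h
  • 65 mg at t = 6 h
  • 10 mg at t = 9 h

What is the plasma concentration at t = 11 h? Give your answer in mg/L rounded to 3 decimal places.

501.354 mg/L

k = ln 2 / 22 = 0.03151 per h
Dose 1 (260 mg at t=0 h): 260·exp(−0.03151·11) = 183.848 mg/L
Dose 2 (325 mg at t=3 h): 325·exp(−0.03151·8) = 252.591 mg/L
Dose 3 (65 mg at t=6 h): 65·exp(−0.03151·5) = 55.526 mg/L
Dose 4 (10 mg at t=9 h): 10·exp(−0.03151·2) = 9.389 mg/L
C(11) = 183.848 + 252.591 + 55.526 + 9.389 = 501.354 mg/L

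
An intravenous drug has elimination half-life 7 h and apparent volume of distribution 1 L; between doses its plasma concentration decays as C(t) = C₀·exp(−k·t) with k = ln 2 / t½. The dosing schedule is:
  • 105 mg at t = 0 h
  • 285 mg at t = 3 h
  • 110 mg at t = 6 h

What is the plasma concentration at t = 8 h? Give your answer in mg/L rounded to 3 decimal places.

311.497 mg/L

k = ln 2 / 7 = 0.09902 per h
Dose 1 (105 mg at t=0 h): 105·exp(−0.09902·8) = 47.550 mg/L
Dose 2 (285 mg at t=3 h): 285·exp(−0.09902·5) = 173.709 mg/L
Dose 3 (110 mg at t=6 h): 110·exp(−0.09902·2) = 90.237 mg/L
C(8) = 47.550 + 173.709 + 90.237 = 311.497 mg/L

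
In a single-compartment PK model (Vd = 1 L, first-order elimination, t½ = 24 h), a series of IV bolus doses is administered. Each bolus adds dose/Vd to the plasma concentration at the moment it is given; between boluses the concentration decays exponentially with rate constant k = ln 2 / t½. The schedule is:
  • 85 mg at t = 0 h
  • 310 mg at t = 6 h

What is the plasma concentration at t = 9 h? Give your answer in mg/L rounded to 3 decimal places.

349.815 mg/L

k = ln 2 / 24 = 0.02888 per h
Dose 1 (85 mg at t=0 h): 85·exp(−0.02888·9) = 65.544 mg/L
Dose 2 (310 mg at t=6 h): 310·exp(−0.02888·3) = 284.271 mg/L
C(9) = 65.544 + 284.271 = 349.815 mg/L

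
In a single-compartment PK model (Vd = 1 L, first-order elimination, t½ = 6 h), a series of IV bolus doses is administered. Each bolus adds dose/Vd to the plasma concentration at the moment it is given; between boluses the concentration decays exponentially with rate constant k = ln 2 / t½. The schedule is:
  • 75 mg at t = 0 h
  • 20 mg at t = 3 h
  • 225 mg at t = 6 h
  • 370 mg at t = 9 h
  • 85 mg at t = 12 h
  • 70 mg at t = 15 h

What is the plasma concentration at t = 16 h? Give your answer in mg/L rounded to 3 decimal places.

367.863 mg/L

k = ln 2 / 6 = 0.11552 per h
Dose 1 (75 mg at t=0 h): 75·exp(−0.11552·16) = 11.812 mg/L
Dose 2 (20 mg at t=3 h): 20·exp(−0.11552·13) = 4.454 mg/L
Dose 3 (225 mg at t=6 h): 225·exp(−0.11552·10) = 70.871 mg/L
Dose 4 (370 mg at t=9 h): 370·exp(−0.11552·7) = 164.816 mg/L
Dose 5 (85 mg at t=12 h): 85·exp(−0.11552·4) = 53.547 mg/L
Dose 6 (70 mg at t=15 h): 70·exp(−0.11552·1) = 62.363 mg/L
C(16) = 11.812 + 4.454 + 70.871 + 164.816 + 53.547 + 62.363 = 367.863 mg/L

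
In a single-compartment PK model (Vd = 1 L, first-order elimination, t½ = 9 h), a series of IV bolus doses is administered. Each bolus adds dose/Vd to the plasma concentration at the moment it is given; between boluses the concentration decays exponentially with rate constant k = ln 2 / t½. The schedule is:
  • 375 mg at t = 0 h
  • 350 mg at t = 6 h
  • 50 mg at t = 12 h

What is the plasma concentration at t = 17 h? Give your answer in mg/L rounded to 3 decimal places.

285.293 mg/L

k = ln 2 / 9 = 0.07702 per h
Dose 1 (375 mg at t=0 h): 375·exp(−0.07702·17) = 101.256 mg/L
Dose 2 (350 mg at t=6 h): 350·exp(−0.07702·11) = 150.018 mg/L
Dose 3 (50 mg at t=12 h): 50·exp(−0.07702·5) = 34.020 mg/L
C(17) = 101.256 + 150.018 + 34.020 = 285.293 mg/L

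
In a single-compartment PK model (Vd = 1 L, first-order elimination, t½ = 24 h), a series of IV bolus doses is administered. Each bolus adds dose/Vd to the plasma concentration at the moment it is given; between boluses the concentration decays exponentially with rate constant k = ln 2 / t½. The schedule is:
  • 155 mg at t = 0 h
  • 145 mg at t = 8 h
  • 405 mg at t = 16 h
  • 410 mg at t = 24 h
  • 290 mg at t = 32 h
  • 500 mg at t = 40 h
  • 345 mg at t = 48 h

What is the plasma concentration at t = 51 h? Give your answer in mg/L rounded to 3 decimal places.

k = ln 2 / 24 = 0.02888 per h
Dose 1 (155 mg at t=0 h): 155·exp(−0.02888·51) = 35.534 mg/L
Dose 2 (145 mg at t=8 h): 145·exp(−0.02888·43) = 41.882 mg/L
Dose 3 (405 mg at t=16 h): 405·exp(−0.02888·35) = 147.385 mg/L
Dose 4 (410 mg at t=24 h): 410·exp(−0.02888·27) = 187.986 mg/L
Dose 5 (290 mg at t=32 h): 290·exp(−0.02888·19) = 167.526 mg/L
Dose 6 (500 mg at t=40 h): 500·exp(−0.02888·11) = 363.913 mg/L
Dose 7 (345 mg at t=48 h): 345·exp(−0.02888·3) = 316.366 mg/L
C(51) = 35.534 + 41.882 + 147.385 + 187.986 + 167.526 + 363.913 + 316.366 = 1260.592 mg/L

1260.592 mg/L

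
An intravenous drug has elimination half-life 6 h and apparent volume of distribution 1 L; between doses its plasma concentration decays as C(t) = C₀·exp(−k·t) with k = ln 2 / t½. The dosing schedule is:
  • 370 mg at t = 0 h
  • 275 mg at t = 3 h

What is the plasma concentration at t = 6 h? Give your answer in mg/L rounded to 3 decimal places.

379.454 mg/L

k = ln 2 / 6 = 0.11552 per h
Dose 1 (370 mg at t=0 h): 370·exp(−0.11552·6) = 185.000 mg/L
Dose 2 (275 mg at t=3 h): 275·exp(−0.11552·3) = 194.454 mg/L
C(6) = 185.000 + 194.454 = 379.454 mg/L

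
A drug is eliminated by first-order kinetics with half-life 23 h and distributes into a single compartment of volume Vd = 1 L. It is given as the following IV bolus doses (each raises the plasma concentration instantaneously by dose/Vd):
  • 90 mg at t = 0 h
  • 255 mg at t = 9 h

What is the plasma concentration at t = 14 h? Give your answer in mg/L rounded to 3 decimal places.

k = ln 2 / 23 = 0.03014 per h
Dose 1 (90 mg at t=0 h): 90·exp(−0.03014·14) = 59.021 mg/L
Dose 2 (255 mg at t=9 h): 255·exp(−0.03014·5) = 219.330 mg/L
C(14) = 59.021 + 219.330 = 278.351 mg/L

278.351 mg/L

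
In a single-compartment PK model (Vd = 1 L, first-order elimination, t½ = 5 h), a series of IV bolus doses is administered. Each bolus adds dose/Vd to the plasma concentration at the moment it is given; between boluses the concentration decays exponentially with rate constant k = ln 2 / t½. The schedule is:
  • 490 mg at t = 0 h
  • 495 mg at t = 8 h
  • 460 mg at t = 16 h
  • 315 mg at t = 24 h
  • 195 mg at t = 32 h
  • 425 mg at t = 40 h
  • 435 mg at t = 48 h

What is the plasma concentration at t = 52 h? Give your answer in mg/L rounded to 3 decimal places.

353.648 mg/L

k = ln 2 / 5 = 0.13863 per h
Dose 1 (490 mg at t=0 h): 490·exp(−0.13863·52) = 0.363 mg/L
Dose 2 (495 mg at t=8 h): 495·exp(−0.13863·44) = 1.111 mg/L
Dose 3 (460 mg at t=16 h): 460·exp(−0.13863·36) = 3.129 mg/L
Dose 4 (315 mg at t=24 h): 315·exp(−0.13863·28) = 6.494 mg/L
Dose 5 (195 mg at t=32 h): 195·exp(−0.13863·20) = 12.188 mg/L
Dose 6 (425 mg at t=40 h): 425·exp(−0.13863·12) = 80.522 mg/L
Dose 7 (435 mg at t=48 h): 435·exp(−0.13863·4) = 249.842 mg/L
C(52) = 0.363 + 1.111 + 3.129 + 6.494 + 12.188 + 80.522 + 249.842 = 353.648 mg/L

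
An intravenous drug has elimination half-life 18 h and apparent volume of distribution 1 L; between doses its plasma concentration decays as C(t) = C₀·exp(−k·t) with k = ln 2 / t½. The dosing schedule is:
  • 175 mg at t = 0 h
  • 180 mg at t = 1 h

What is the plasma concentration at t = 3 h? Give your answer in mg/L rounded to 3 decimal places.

k = ln 2 / 18 = 0.03851 per h
Dose 1 (175 mg at t=0 h): 175·exp(−0.03851·3) = 155.907 mg/L
Dose 2 (180 mg at t=1 h): 180·exp(−0.03851·2) = 166.657 mg/L
C(3) = 155.907 + 166.657 = 322.565 mg/L

322.565 mg/L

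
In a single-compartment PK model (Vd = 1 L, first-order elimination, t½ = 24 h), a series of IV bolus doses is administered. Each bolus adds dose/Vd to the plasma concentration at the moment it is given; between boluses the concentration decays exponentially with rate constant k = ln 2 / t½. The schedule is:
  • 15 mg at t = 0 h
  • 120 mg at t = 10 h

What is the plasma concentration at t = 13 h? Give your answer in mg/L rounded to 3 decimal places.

k = ln 2 / 24 = 0.02888 per h
Dose 1 (15 mg at t=0 h): 15·exp(−0.02888·13) = 10.305 mg/L
Dose 2 (120 mg at t=10 h): 120·exp(−0.02888·3) = 110.040 mg/L
C(13) = 10.305 + 110.040 = 120.345 mg/L

120.345 mg/L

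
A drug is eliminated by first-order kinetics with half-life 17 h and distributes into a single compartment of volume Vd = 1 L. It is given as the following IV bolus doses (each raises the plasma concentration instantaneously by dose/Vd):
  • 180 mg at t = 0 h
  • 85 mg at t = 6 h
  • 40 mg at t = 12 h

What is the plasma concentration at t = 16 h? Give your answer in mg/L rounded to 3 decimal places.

184.264 mg/L

k = ln 2 / 17 = 0.04077 per h
Dose 1 (180 mg at t=0 h): 180·exp(−0.04077·16) = 93.745 mg/L
Dose 2 (85 mg at t=6 h): 85·exp(−0.04077·10) = 56.538 mg/L
Dose 3 (40 mg at t=12 h): 40·exp(−0.04077·4) = 33.980 mg/L
C(16) = 93.745 + 56.538 + 33.980 = 184.264 mg/L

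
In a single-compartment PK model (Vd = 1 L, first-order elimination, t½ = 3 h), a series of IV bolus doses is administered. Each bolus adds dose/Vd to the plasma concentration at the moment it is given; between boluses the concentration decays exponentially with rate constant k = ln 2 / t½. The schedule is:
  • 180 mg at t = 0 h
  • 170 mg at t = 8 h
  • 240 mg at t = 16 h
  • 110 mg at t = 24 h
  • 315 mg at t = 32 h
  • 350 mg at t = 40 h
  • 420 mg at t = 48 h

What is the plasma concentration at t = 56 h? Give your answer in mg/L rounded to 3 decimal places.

k = ln 2 / 3 = 0.23105 per h
Dose 1 (180 mg at t=0 h): 180·exp(−0.23105·56) = 0.000 mg/L
Dose 2 (170 mg at t=8 h): 170·exp(−0.23105·48) = 0.003 mg/L
Dose 3 (240 mg at t=16 h): 240·exp(−0.23105·40) = 0.023 mg/L
Dose 4 (110 mg at t=24 h): 110·exp(−0.23105·32) = 0.068 mg/L
Dose 5 (315 mg at t=32 h): 315·exp(−0.23105·24) = 1.230 mg/L
Dose 6 (350 mg at t=40 h): 350·exp(−0.23105·16) = 8.681 mg/L
Dose 7 (420 mg at t=48 h): 420·exp(−0.23105·8) = 66.146 mg/L
C(56) = 0.000 + 0.003 + 0.023 + 0.068 + 1.230 + 8.681 + 66.146 = 76.151 mg/L

76.151 mg/L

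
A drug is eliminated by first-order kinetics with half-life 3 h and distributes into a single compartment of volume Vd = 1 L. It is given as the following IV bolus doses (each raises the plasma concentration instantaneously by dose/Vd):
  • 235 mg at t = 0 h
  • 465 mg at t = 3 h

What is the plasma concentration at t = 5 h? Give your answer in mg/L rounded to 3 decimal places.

366.952 mg/L

k = ln 2 / 3 = 0.23105 per h
Dose 1 (235 mg at t=0 h): 235·exp(−0.23105·5) = 74.020 mg/L
Dose 2 (465 mg at t=3 h): 465·exp(−0.23105·2) = 292.932 mg/L
C(5) = 74.020 + 292.932 = 366.952 mg/L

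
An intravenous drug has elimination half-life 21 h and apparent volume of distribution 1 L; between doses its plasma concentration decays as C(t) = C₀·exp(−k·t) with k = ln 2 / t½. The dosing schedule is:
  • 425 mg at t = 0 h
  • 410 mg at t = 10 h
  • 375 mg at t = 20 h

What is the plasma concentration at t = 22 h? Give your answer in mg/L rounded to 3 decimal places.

832.554 mg/L

k = ln 2 / 21 = 0.03301 per h
Dose 1 (425 mg at t=0 h): 425·exp(−0.03301·22) = 205.601 mg/L
Dose 2 (410 mg at t=10 h): 410·exp(−0.03301·12) = 275.910 mg/L
Dose 3 (375 mg at t=20 h): 375·exp(−0.03301·2) = 351.044 mg/L
C(22) = 205.601 + 275.910 + 351.044 = 832.554 mg/L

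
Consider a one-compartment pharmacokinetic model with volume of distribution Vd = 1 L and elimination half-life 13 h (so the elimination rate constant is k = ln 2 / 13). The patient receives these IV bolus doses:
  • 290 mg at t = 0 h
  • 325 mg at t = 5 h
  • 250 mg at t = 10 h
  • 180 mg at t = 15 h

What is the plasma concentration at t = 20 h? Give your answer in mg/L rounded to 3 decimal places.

530.456 mg/L

k = ln 2 / 13 = 0.05332 per h
Dose 1 (290 mg at t=0 h): 290·exp(−0.05332·20) = 99.833 mg/L
Dose 2 (325 mg at t=5 h): 325·exp(−0.05332·15) = 146.063 mg/L
Dose 3 (250 mg at t=10 h): 250·exp(−0.05332·10) = 146.683 mg/L
Dose 4 (180 mg at t=15 h): 180·exp(−0.05332·5) = 137.877 mg/L
C(20) = 99.833 + 146.063 + 146.683 + 137.877 = 530.456 mg/L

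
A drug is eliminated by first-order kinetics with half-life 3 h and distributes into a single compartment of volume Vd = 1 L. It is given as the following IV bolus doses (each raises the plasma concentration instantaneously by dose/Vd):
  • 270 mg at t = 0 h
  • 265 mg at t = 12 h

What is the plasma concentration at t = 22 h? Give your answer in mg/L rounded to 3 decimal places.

27.966 mg/L

k = ln 2 / 3 = 0.23105 per h
Dose 1 (270 mg at t=0 h): 270·exp(−0.23105·22) = 1.674 mg/L
Dose 2 (265 mg at t=12 h): 265·exp(−0.23105·10) = 26.291 mg/L
C(22) = 1.674 + 26.291 = 27.966 mg/L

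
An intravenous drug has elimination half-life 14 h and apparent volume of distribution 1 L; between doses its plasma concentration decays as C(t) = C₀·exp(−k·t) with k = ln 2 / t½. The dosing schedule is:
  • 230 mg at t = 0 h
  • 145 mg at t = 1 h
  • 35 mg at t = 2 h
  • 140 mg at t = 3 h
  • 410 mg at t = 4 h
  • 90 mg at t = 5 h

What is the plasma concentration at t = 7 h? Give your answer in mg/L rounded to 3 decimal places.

k = ln 2 / 14 = 0.04951 per h
Dose 1 (230 mg at t=0 h): 230·exp(−0.04951·7) = 162.635 mg/L
Dose 2 (145 mg at t=1 h): 145·exp(−0.04951·6) = 107.735 mg/L
Dose 3 (35 mg at t=2 h): 35·exp(−0.04951·5) = 27.325 mg/L
Dose 4 (140 mg at t=3 h): 140·exp(−0.04951·4) = 114.847 mg/L
Dose 5 (410 mg at t=4 h): 410·exp(−0.04951·3) = 353.409 mg/L
Dose 6 (90 mg at t=5 h): 90·exp(−0.04951·2) = 81.515 mg/L
C(7) = 162.635 + 107.735 + 27.325 + 114.847 + 353.409 + 81.515 = 847.465 mg/L

847.465 mg/L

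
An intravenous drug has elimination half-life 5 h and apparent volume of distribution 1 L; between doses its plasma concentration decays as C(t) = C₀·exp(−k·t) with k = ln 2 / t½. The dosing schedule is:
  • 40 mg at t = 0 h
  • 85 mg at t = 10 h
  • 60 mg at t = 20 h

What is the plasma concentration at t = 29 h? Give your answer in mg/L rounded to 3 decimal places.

k = ln 2 / 5 = 0.13863 per h
Dose 1 (40 mg at t=0 h): 40·exp(−0.13863·29) = 0.718 mg/L
Dose 2 (85 mg at t=10 h): 85·exp(−0.13863·19) = 6.102 mg/L
Dose 3 (60 mg at t=20 h): 60·exp(−0.13863·9) = 17.230 mg/L
C(29) = 0.718 + 6.102 + 17.230 = 24.051 mg/L

24.051 mg/L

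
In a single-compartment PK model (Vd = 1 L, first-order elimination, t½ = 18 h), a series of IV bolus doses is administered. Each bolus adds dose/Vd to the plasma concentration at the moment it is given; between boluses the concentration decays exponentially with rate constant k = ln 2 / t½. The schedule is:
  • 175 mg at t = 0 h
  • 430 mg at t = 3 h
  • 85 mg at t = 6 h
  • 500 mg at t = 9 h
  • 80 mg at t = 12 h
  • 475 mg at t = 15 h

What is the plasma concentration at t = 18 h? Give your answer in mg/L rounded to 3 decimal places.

k = ln 2 / 18 = 0.03851 per h
Dose 1 (175 mg at t=0 h): 175·exp(−0.03851·18) = 87.500 mg/L
Dose 2 (430 mg at t=3 h): 430·exp(−0.03851·15) = 241.329 mg/L
Dose 3 (85 mg at t=6 h): 85·exp(−0.03851·12) = 53.547 mg/L
Dose 4 (500 mg at t=9 h): 500·exp(−0.03851·9) = 353.553 mg/L
Dose 5 (80 mg at t=12 h): 80·exp(−0.03851·6) = 63.496 mg/L
Dose 6 (475 mg at t=15 h): 475·exp(−0.03851·3) = 423.177 mg/L
C(18) = 87.500 + 241.329 + 53.547 + 353.553 + 63.496 + 423.177 = 1222.602 mg/L

1222.602 mg/L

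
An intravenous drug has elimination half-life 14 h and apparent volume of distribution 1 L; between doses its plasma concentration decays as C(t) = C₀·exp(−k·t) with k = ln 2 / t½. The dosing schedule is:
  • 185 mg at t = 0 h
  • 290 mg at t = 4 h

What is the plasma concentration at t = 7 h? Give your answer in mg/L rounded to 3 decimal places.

380.787 mg/L

k = ln 2 / 14 = 0.04951 per h
Dose 1 (185 mg at t=0 h): 185·exp(−0.04951·7) = 130.815 mg/L
Dose 2 (290 mg at t=4 h): 290·exp(−0.04951·3) = 249.972 mg/L
C(7) = 130.815 + 249.972 = 380.787 mg/L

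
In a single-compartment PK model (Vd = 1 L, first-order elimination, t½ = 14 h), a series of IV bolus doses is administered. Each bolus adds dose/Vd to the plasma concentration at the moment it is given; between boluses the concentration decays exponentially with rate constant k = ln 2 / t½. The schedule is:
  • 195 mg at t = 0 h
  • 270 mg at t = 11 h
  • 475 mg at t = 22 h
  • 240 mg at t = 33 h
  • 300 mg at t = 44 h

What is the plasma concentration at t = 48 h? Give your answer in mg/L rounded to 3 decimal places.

k = ln 2 / 14 = 0.04951 per h
Dose 1 (195 mg at t=0 h): 195·exp(−0.04951·48) = 18.111 mg/L
Dose 2 (270 mg at t=11 h): 270·exp(−0.04951·37) = 43.230 mg/L
Dose 3 (475 mg at t=22 h): 475·exp(−0.04951·26) = 131.111 mg/L
Dose 4 (240 mg at t=33 h): 240·exp(−0.04951·15) = 114.203 mg/L
Dose 5 (300 mg at t=44 h): 300·exp(−0.04951·4) = 246.101 mg/L
C(48) = 18.111 + 43.230 + 131.111 + 114.203 + 246.101 = 552.755 mg/L

552.755 mg/L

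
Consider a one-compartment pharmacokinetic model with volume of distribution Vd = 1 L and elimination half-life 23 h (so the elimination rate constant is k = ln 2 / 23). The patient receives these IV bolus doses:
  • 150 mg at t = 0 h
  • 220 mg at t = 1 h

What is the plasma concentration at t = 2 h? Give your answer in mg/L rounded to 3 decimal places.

k = ln 2 / 23 = 0.03014 per h
Dose 1 (150 mg at t=0 h): 150·exp(−0.03014·2) = 141.226 mg/L
Dose 2 (220 mg at t=1 h): 220·exp(−0.03014·1) = 213.469 mg/L
C(2) = 141.226 + 213.469 = 354.695 mg/L

354.695 mg/L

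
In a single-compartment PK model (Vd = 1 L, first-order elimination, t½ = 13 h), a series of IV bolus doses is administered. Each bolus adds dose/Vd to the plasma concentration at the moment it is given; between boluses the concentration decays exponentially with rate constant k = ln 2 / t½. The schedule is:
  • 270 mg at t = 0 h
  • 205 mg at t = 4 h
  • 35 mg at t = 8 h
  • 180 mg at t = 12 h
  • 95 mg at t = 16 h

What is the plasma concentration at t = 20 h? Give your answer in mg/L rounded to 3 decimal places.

393.005 mg/L

k = ln 2 / 13 = 0.05332 per h
Dose 1 (270 mg at t=0 h): 270·exp(−0.05332·20) = 92.948 mg/L
Dose 2 (205 mg at t=4 h): 205·exp(−0.05332·16) = 87.348 mg/L
Dose 3 (35 mg at t=8 h): 35·exp(−0.05332·12) = 18.458 mg/L
Dose 4 (180 mg at t=12 h): 180·exp(−0.05332·8) = 117.496 mg/L
Dose 5 (95 mg at t=16 h): 95·exp(−0.05332·4) = 76.754 mg/L
C(20) = 92.948 + 87.348 + 18.458 + 117.496 + 76.754 = 393.005 mg/L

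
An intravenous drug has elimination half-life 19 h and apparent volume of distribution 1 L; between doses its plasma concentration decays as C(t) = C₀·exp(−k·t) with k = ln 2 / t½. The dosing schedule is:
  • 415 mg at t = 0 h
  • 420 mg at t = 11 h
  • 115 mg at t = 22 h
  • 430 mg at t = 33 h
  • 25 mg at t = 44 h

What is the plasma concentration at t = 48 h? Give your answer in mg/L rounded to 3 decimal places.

k = ln 2 / 19 = 0.03648 per h
Dose 1 (415 mg at t=0 h): 415·exp(−0.03648·48) = 72.036 mg/L
Dose 2 (420 mg at t=11 h): 420·exp(−0.03648·37) = 108.901 mg/L
Dose 3 (115 mg at t=22 h): 115·exp(−0.03648·26) = 44.541 mg/L
Dose 4 (430 mg at t=33 h): 430·exp(−0.03648·15) = 248.779 mg/L
Dose 5 (25 mg at t=44 h): 25·exp(−0.03648·4) = 21.606 mg/L
C(48) = 72.036 + 108.901 + 44.541 + 248.779 + 21.606 = 495.863 mg/L

495.863 mg/L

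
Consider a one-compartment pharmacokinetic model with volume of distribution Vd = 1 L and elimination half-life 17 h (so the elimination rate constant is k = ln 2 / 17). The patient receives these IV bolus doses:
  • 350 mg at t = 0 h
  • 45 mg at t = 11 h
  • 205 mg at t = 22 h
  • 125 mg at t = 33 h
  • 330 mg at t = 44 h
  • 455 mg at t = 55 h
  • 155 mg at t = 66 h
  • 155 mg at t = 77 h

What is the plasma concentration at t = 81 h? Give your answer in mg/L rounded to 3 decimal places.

497.999 mg/L

k = ln 2 / 17 = 0.04077 per h
Dose 1 (350 mg at t=0 h): 350·exp(−0.04077·81) = 12.875 mg/L
Dose 2 (45 mg at t=11 h): 45·exp(−0.04077·70) = 2.592 mg/L
Dose 3 (205 mg at t=22 h): 205·exp(−0.04077·59) = 18.493 mg/L
Dose 4 (125 mg at t=33 h): 125·exp(−0.04077·48) = 17.658 mg/L
Dose 5 (330 mg at t=44 h): 330·exp(−0.04077·37) = 73.001 mg/L
Dose 6 (455 mg at t=55 h): 455·exp(−0.04077·26) = 157.620 mg/L
Dose 7 (155 mg at t=66 h): 155·exp(−0.04077·15) = 84.085 mg/L
Dose 8 (155 mg at t=77 h): 155·exp(−0.04077·4) = 131.674 mg/L
C(81) = 12.875 + 2.592 + 18.493 + 17.658 + 73.001 + 157.620 + 84.085 + 131.674 = 497.999 mg/L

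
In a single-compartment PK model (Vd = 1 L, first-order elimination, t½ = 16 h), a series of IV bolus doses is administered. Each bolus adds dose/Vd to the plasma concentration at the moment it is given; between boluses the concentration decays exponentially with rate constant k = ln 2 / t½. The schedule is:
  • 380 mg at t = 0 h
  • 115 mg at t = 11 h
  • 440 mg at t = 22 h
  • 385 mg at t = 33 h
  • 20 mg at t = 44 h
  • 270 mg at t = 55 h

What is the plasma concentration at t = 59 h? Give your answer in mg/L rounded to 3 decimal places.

k = ln 2 / 16 = 0.04332 per h
Dose 1 (380 mg at t=0 h): 380·exp(−0.04332·59) = 29.494 mg/L
Dose 2 (115 mg at t=11 h): 115·exp(−0.04332·48) = 14.375 mg/L
Dose 3 (440 mg at t=22 h): 440·exp(−0.04332·37) = 88.577 mg/L
Dose 4 (385 mg at t=33 h): 385·exp(−0.04332·26) = 124.821 mg/L
Dose 5 (20 mg at t=44 h): 20·exp(−0.04332·15) = 10.443 mg/L
Dose 6 (270 mg at t=55 h): 270·exp(−0.04332·4) = 227.042 mg/L
C(59) = 29.494 + 14.375 + 88.577 + 124.821 + 10.443 + 227.042 = 494.752 mg/L

494.752 mg/L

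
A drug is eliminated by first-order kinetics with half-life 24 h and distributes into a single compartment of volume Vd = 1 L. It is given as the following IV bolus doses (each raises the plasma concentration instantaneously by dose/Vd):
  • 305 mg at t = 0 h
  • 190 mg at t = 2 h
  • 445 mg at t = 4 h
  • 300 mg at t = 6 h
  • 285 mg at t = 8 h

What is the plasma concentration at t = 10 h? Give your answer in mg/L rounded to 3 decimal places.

k = ln 2 / 24 = 0.02888 per h
Dose 1 (305 mg at t=0 h): 305·exp(−0.02888·10) = 228.492 mg/L
Dose 2 (190 mg at t=2 h): 190·exp(−0.02888·8) = 150.803 mg/L
Dose 3 (445 mg at t=4 h): 445·exp(−0.02888·6) = 374.199 mg/L
Dose 4 (300 mg at t=6 h): 300·exp(−0.02888·4) = 267.270 mg/L
Dose 5 (285 mg at t=8 h): 285·exp(−0.02888·2) = 269.004 mg/L
C(10) = 228.492 + 150.803 + 374.199 + 267.270 + 269.004 = 1289.768 mg/L

1289.768 mg/L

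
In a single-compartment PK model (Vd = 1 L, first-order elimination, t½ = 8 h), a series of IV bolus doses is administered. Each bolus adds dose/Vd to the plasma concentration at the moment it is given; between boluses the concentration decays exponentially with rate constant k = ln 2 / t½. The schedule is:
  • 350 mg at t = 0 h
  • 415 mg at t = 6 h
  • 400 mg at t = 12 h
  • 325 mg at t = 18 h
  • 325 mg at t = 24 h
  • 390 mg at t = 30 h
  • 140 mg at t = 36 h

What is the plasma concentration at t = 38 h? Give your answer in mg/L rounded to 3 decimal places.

547.790 mg/L

k = ln 2 / 8 = 0.08664 per h
Dose 1 (350 mg at t=0 h): 350·exp(−0.08664·38) = 13.007 mg/L
Dose 2 (415 mg at t=6 h): 415·exp(−0.08664·32) = 25.938 mg/L
Dose 3 (400 mg at t=12 h): 400·exp(−0.08664·26) = 42.045 mg/L
Dose 4 (325 mg at t=18 h): 325·exp(−0.08664·20) = 57.452 mg/L
Dose 5 (325 mg at t=24 h): 325·exp(−0.08664·14) = 96.623 mg/L
Dose 6 (390 mg at t=30 h): 390·exp(−0.08664·8) = 195.000 mg/L
Dose 7 (140 mg at t=36 h): 140·exp(−0.08664·2) = 117.725 mg/L
C(38) = 13.007 + 25.938 + 42.045 + 57.452 + 96.623 + 195.000 + 117.725 = 547.790 mg/L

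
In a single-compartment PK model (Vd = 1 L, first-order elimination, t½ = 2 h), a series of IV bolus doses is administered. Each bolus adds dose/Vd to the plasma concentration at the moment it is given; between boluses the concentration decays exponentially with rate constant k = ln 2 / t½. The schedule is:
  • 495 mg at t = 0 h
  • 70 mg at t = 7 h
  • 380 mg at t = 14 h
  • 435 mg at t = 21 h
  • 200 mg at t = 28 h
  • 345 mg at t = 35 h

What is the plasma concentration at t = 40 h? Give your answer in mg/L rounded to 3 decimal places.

64.761 mg/L

k = ln 2 / 2 = 0.34657 per h
Dose 1 (495 mg at t=0 h): 495·exp(−0.34657·40) = 0.000 mg/L
Dose 2 (70 mg at t=7 h): 70·exp(−0.34657·33) = 0.001 mg/L
Dose 3 (380 mg at t=14 h): 380·exp(−0.34657·26) = 0.046 mg/L
Dose 4 (435 mg at t=21 h): 435·exp(−0.34657·19) = 0.601 mg/L
Dose 5 (200 mg at t=28 h): 200·exp(−0.34657·12) = 3.125 mg/L
Dose 6 (345 mg at t=35 h): 345·exp(−0.34657·5) = 60.988 mg/L
C(40) = 0.000 + 0.001 + 0.046 + 0.601 + 3.125 + 60.988 = 64.761 mg/L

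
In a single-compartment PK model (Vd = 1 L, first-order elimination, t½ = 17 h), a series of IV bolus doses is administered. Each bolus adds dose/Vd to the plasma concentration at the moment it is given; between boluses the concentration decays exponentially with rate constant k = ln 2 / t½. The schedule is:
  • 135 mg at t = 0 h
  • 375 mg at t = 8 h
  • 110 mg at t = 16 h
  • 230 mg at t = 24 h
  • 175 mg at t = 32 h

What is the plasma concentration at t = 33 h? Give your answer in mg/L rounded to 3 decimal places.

k = ln 2 / 17 = 0.04077 per h
Dose 1 (135 mg at t=0 h): 135·exp(−0.04077·33) = 35.155 mg/L
Dose 2 (375 mg at t=8 h): 375·exp(−0.04077·25) = 135.313 mg/L
Dose 3 (110 mg at t=16 h): 110·exp(−0.04077·17) = 55.000 mg/L
Dose 4 (230 mg at t=24 h): 230·exp(−0.04077·9) = 159.353 mg/L
Dose 5 (175 mg at t=32 h): 175·exp(−0.04077·1) = 168.008 mg/L
C(33) = 35.155 + 135.313 + 55.000 + 159.353 + 168.008 = 552.828 mg/L

552.828 mg/L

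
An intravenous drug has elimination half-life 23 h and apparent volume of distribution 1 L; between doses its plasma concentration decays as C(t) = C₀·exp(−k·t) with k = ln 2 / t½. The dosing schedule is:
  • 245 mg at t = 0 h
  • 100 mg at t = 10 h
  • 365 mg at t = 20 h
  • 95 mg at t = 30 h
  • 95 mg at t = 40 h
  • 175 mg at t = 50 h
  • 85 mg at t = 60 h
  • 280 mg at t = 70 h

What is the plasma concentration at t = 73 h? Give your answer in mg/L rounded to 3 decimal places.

577.901 mg/L

k = ln 2 / 23 = 0.03014 per h
Dose 1 (245 mg at t=0 h): 245·exp(−0.03014·73) = 27.147 mg/L
Dose 2 (100 mg at t=10 h): 100·exp(−0.03014·63) = 14.978 mg/L
Dose 3 (365 mg at t=20 h): 365·exp(−0.03014·53) = 73.895 mg/L
Dose 4 (95 mg at t=30 h): 95·exp(−0.03014·43) = 25.997 mg/L
Dose 5 (95 mg at t=40 h): 95·exp(−0.03014·33) = 35.141 mg/L
Dose 6 (175 mg at t=50 h): 175·exp(−0.03014·23) = 87.500 mg/L
Dose 7 (85 mg at t=60 h): 85·exp(−0.03014·13) = 57.448 mg/L
Dose 8 (280 mg at t=70 h): 280·exp(−0.03014·3) = 255.796 mg/L
C(73) = 27.147 + 14.978 + 73.895 + 25.997 + 35.141 + 87.500 + 57.448 + 255.796 = 577.901 mg/L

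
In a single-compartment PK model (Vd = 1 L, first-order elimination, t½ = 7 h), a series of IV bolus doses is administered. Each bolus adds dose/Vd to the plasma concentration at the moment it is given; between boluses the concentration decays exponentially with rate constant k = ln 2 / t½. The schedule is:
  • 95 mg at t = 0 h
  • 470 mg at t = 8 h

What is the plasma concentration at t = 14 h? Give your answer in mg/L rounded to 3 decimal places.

283.211 mg/L

k = ln 2 / 7 = 0.09902 per h
Dose 1 (95 mg at t=0 h): 95·exp(−0.09902·14) = 23.750 mg/L
Dose 2 (470 mg at t=8 h): 470·exp(−0.09902·6) = 259.461 mg/L
C(14) = 23.750 + 259.461 = 283.211 mg/L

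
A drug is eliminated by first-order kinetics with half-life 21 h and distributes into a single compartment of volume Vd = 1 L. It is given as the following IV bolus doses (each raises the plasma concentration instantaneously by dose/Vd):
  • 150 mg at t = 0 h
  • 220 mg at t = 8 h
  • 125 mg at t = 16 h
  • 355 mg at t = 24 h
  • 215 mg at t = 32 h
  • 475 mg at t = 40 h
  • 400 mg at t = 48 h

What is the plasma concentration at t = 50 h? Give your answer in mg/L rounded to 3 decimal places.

1109.589 mg/L

k = ln 2 / 21 = 0.03301 per h
Dose 1 (150 mg at t=0 h): 150·exp(−0.03301·50) = 28.797 mg/L
Dose 2 (220 mg at t=8 h): 220·exp(−0.03301·42) = 55.000 mg/L
Dose 3 (125 mg at t=16 h): 125·exp(−0.03301·34) = 40.694 mg/L
Dose 4 (355 mg at t=24 h): 355·exp(−0.03301·26) = 150.496 mg/L
Dose 5 (215 mg at t=32 h): 215·exp(−0.03301·18) = 118.690 mg/L
Dose 6 (475 mg at t=40 h): 475·exp(−0.03301·10) = 341.465 mg/L
Dose 7 (400 mg at t=48 h): 400·exp(−0.03301·2) = 374.447 mg/L
C(50) = 28.797 + 55.000 + 40.694 + 150.496 + 118.690 + 341.465 + 374.447 = 1109.589 mg/L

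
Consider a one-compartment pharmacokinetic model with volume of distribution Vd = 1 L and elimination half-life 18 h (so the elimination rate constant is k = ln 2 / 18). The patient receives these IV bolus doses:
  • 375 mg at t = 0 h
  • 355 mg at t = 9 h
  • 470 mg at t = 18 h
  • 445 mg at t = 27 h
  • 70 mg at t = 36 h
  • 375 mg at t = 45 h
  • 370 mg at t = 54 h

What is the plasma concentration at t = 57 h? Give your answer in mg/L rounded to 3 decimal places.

939.566 mg/L

k = ln 2 / 18 = 0.03851 per h
Dose 1 (375 mg at t=0 h): 375·exp(−0.03851·57) = 41.761 mg/L
Dose 2 (355 mg at t=9 h): 355·exp(−0.03851·48) = 55.909 mg/L
Dose 3 (470 mg at t=18 h): 470·exp(−0.03851·39) = 104.681 mg/L
Dose 4 (445 mg at t=27 h): 445·exp(−0.03851·30) = 140.166 mg/L
Dose 5 (70 mg at t=36 h): 70·exp(−0.03851·21) = 31.181 mg/L
Dose 6 (375 mg at t=45 h): 375·exp(−0.03851·12) = 236.235 mg/L
Dose 7 (370 mg at t=54 h): 370·exp(−0.03851·3) = 329.633 mg/L
C(57) = 41.761 + 55.909 + 104.681 + 140.166 + 31.181 + 236.235 + 329.633 = 939.566 mg/L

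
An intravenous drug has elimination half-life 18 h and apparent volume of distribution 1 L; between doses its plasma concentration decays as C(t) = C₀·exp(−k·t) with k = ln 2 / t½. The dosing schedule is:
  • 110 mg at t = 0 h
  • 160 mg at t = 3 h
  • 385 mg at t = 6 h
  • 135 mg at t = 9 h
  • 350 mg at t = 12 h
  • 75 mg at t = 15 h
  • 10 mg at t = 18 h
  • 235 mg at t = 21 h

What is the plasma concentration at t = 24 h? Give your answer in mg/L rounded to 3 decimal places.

k = ln 2 / 18 = 0.03851 per h
Dose 1 (110 mg at t=0 h): 110·exp(−0.03851·24) = 43.654 mg/L
Dose 2 (160 mg at t=3 h): 160·exp(−0.03851·21) = 71.272 mg/L
Dose 3 (385 mg at t=6 h): 385·exp(−0.03851·18) = 192.500 mg/L
Dose 4 (135 mg at t=9 h): 135·exp(−0.03851·15) = 75.766 mg/L
Dose 5 (350 mg at t=12 h): 350·exp(−0.03851·12) = 220.486 mg/L
Dose 6 (75 mg at t=15 h): 75·exp(−0.03851·9) = 53.033 mg/L
Dose 7 (10 mg at t=18 h): 10·exp(−0.03851·6) = 7.937 mg/L
Dose 8 (235 mg at t=21 h): 235·exp(−0.03851·3) = 209.361 mg/L
C(24) = 43.654 + 71.272 + 192.500 + 75.766 + 220.486 + 53.033 + 7.937 + 209.361 = 874.009 mg/L

874.009 mg/L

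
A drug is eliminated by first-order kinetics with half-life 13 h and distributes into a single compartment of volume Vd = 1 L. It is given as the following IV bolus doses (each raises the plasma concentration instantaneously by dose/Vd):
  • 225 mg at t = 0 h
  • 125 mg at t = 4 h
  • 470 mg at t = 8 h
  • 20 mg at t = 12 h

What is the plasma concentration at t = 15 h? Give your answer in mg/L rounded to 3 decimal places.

k = ln 2 / 13 = 0.05332 per h
Dose 1 (225 mg at t=0 h): 225·exp(−0.05332·15) = 101.121 mg/L
Dose 2 (125 mg at t=4 h): 125·exp(−0.05332·11) = 69.533 mg/L
Dose 3 (470 mg at t=8 h): 470·exp(−0.05332·7) = 323.597 mg/L
Dose 4 (20 mg at t=12 h): 20·exp(−0.05332·3) = 17.044 mg/L
C(15) = 101.121 + 69.533 + 323.597 + 17.044 = 511.295 mg/L

511.295 mg/L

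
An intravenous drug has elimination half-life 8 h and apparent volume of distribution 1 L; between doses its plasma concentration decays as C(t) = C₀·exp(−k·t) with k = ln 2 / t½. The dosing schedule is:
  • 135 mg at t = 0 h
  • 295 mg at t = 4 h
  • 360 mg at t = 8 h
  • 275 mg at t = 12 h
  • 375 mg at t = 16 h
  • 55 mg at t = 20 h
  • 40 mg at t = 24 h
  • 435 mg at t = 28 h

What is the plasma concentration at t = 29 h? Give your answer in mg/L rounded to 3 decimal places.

737.788 mg/L

k = ln 2 / 8 = 0.08664 per h
Dose 1 (135 mg at t=0 h): 135·exp(−0.08664·29) = 10.942 mg/L
Dose 2 (295 mg at t=4 h): 295·exp(−0.08664·25) = 33.815 mg/L
Dose 3 (360 mg at t=8 h): 360·exp(−0.08664·21) = 58.358 mg/L
Dose 4 (275 mg at t=12 h): 275·exp(−0.08664·17) = 63.044 mg/L
Dose 5 (375 mg at t=16 h): 375·exp(−0.08664·13) = 121.579 mg/L
Dose 6 (55 mg at t=20 h): 55·exp(−0.08664·9) = 25.218 mg/L
Dose 7 (40 mg at t=24 h): 40·exp(−0.08664·5) = 25.937 mg/L
Dose 8 (435 mg at t=28 h): 435·exp(−0.08664·1) = 398.897 mg/L
C(29) = 10.942 + 33.815 + 58.358 + 63.044 + 121.579 + 25.218 + 25.937 + 398.897 = 737.788 mg/L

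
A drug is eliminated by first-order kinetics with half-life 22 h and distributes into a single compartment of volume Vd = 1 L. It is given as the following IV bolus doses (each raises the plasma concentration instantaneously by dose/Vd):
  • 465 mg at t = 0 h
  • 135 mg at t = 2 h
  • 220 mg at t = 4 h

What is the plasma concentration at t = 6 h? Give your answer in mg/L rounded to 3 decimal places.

k = ln 2 / 22 = 0.03151 per h
Dose 1 (465 mg at t=0 h): 465·exp(−0.03151·6) = 384.905 mg/L
Dose 2 (135 mg at t=2 h): 135·exp(−0.03151·4) = 119.015 mg/L
Dose 3 (220 mg at t=4 h): 220·exp(−0.03151·2) = 206.565 mg/L
C(6) = 384.905 + 119.015 + 206.565 = 710.485 mg/L

710.485 mg/L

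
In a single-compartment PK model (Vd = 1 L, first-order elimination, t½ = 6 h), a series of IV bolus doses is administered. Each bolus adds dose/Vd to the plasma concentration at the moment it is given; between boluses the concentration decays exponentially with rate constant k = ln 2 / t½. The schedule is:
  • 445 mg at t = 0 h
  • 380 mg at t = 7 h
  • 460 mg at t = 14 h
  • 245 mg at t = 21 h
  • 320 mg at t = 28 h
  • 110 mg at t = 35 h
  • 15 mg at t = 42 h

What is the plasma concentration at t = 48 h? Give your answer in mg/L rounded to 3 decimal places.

88.702 mg/L

k = ln 2 / 6 = 0.11552 per h
Dose 1 (445 mg at t=0 h): 445·exp(−0.11552·48) = 1.738 mg/L
Dose 2 (380 mg at t=7 h): 380·exp(−0.11552·41) = 3.332 mg/L
Dose 3 (460 mg at t=14 h): 460·exp(−0.11552·34) = 9.056 mg/L
Dose 4 (245 mg at t=21 h): 245·exp(−0.11552·27) = 10.828 mg/L
Dose 5 (320 mg at t=28 h): 320·exp(−0.11552·20) = 31.748 mg/L
Dose 6 (110 mg at t=35 h): 110·exp(−0.11552·13) = 24.500 mg/L
Dose 7 (15 mg at t=42 h): 15·exp(−0.11552·6) = 7.500 mg/L
C(48) = 1.738 + 3.332 + 9.056 + 10.828 + 31.748 + 24.500 + 7.500 = 88.702 mg/L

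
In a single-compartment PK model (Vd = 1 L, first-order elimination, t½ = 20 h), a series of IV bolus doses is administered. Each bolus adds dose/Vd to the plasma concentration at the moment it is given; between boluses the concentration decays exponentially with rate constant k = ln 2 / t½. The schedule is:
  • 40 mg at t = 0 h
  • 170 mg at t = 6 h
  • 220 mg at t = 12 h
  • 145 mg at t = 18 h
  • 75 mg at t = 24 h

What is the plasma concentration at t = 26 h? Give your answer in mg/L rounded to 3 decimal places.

k = ln 2 / 20 = 0.03466 per h
Dose 1 (40 mg at t=0 h): 40·exp(−0.03466·26) = 16.245 mg/L
Dose 2 (170 mg at t=6 h): 170·exp(−0.03466·20) = 85.000 mg/L
Dose 3 (220 mg at t=12 h): 220·exp(−0.03466·14) = 135.426 mg/L
Dose 4 (145 mg at t=18 h): 145·exp(−0.03466·8) = 109.889 mg/L
Dose 5 (75 mg at t=24 h): 75·exp(−0.03466·2) = 69.977 mg/L
C(26) = 16.245 + 85.000 + 135.426 + 109.889 + 69.977 = 416.538 mg/L

416.538 mg/L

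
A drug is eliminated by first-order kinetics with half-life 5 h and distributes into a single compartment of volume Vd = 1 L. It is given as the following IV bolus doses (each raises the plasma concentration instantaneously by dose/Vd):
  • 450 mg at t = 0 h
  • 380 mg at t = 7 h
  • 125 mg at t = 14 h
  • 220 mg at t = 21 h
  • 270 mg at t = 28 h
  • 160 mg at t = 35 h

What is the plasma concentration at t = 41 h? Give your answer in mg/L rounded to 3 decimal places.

135.828 mg/L

k = ln 2 / 5 = 0.13863 per h
Dose 1 (450 mg at t=0 h): 450·exp(−0.13863·41) = 1.530 mg/L
Dose 2 (380 mg at t=7 h): 380·exp(−0.13863·34) = 3.410 mg/L
Dose 3 (125 mg at t=14 h): 125·exp(−0.13863·27) = 2.960 mg/L
Dose 4 (220 mg at t=21 h): 220·exp(−0.13863·20) = 13.750 mg/L
Dose 5 (270 mg at t=28 h): 270·exp(−0.13863·13) = 44.533 mg/L
Dose 6 (160 mg at t=35 h): 160·exp(−0.13863·6) = 69.644 mg/L
C(41) = 1.530 + 3.410 + 2.960 + 13.750 + 44.533 + 69.644 = 135.828 mg/L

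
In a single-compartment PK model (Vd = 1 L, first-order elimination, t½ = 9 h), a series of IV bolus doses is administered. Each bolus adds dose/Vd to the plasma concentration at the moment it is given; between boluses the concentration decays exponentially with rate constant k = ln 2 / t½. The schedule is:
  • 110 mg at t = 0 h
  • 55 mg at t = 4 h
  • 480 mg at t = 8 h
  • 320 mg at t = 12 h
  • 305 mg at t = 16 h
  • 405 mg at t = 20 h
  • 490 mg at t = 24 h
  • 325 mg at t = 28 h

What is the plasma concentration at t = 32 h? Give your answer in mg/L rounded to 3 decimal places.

913.014 mg/L

k = ln 2 / 9 = 0.07702 per h
Dose 1 (110 mg at t=0 h): 110·exp(−0.07702·32) = 9.355 mg/L
Dose 2 (55 mg at t=4 h): 55·exp(−0.07702·28) = 6.365 mg/L
Dose 3 (480 mg at t=8 h): 480·exp(−0.07702·24) = 75.595 mg/L
Dose 4 (320 mg at t=12 h): 320·exp(−0.07702·20) = 68.580 mg/L
Dose 5 (305 mg at t=16 h): 305·exp(−0.07702·16) = 88.948 mg/L
Dose 6 (405 mg at t=20 h): 405·exp(−0.07702·12) = 160.724 mg/L
Dose 7 (490 mg at t=24 h): 490·exp(−0.07702·8) = 264.615 mg/L
Dose 8 (325 mg at t=28 h): 325·exp(−0.07702·4) = 238.832 mg/L
C(32) = 9.355 + 6.365 + 75.595 + 68.580 + 88.948 + 160.724 + 264.615 + 238.832 = 913.014 mg/L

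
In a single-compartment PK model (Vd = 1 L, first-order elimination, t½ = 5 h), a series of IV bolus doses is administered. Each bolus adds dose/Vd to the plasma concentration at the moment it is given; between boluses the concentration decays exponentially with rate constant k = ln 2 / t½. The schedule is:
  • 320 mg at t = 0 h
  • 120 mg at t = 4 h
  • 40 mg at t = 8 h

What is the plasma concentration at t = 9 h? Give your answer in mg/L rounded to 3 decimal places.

k = ln 2 / 5 = 0.13863 per h
Dose 1 (320 mg at t=0 h): 320·exp(−0.13863·9) = 91.896 mg/L
Dose 2 (120 mg at t=4 h): 120·exp(−0.13863·5) = 60.000 mg/L
Dose 3 (40 mg at t=8 h): 40·exp(−0.13863·1) = 34.822 mg/L
C(9) = 91.896 + 60.000 + 34.822 = 186.718 mg/L

186.718 mg/L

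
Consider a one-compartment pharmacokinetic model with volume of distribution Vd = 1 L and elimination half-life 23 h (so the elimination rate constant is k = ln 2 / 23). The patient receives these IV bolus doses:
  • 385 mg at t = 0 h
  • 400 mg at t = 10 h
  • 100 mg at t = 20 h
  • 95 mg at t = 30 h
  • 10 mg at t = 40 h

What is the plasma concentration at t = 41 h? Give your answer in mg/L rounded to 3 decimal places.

k = ln 2 / 23 = 0.03014 per h
Dose 1 (385 mg at t=0 h): 385·exp(−0.03014·41) = 111.903 mg/L
Dose 2 (400 mg at t=10 h): 400·exp(−0.03014·31) = 157.153 mg/L
Dose 3 (100 mg at t=20 h): 100·exp(−0.03014·21) = 53.106 mg/L
Dose 4 (95 mg at t=30 h): 95·exp(−0.03014·11) = 68.195 mg/L
Dose 5 (10 mg at t=40 h): 10·exp(−0.03014·1) = 9.703 mg/L
C(41) = 111.903 + 157.153 + 53.106 + 68.195 + 9.703 = 400.061 mg/L

400.061 mg/L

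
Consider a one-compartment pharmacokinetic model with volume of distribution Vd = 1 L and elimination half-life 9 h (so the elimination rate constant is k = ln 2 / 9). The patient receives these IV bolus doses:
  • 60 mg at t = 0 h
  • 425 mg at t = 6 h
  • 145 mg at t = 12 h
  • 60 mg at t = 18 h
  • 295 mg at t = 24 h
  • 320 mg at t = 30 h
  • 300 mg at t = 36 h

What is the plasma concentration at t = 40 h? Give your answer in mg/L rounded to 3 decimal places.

516.178 mg/L

k = ln 2 / 9 = 0.07702 per h
Dose 1 (60 mg at t=0 h): 60·exp(−0.07702·40) = 2.756 mg/L
Dose 2 (425 mg at t=6 h): 425·exp(−0.07702·34) = 30.986 mg/L
Dose 3 (145 mg at t=12 h): 145·exp(−0.07702·28) = 16.781 mg/L
Dose 4 (60 mg at t=18 h): 60·exp(−0.07702·22) = 11.023 mg/L
Dose 5 (295 mg at t=24 h): 295·exp(−0.07702·16) = 86.032 mg/L
Dose 6 (320 mg at t=30 h): 320·exp(−0.07702·10) = 148.140 mg/L
Dose 7 (300 mg at t=36 h): 300·exp(−0.07702·4) = 220.460 mg/L
C(40) = 2.756 + 30.986 + 16.781 + 11.023 + 86.032 + 148.140 + 220.460 = 516.178 mg/L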